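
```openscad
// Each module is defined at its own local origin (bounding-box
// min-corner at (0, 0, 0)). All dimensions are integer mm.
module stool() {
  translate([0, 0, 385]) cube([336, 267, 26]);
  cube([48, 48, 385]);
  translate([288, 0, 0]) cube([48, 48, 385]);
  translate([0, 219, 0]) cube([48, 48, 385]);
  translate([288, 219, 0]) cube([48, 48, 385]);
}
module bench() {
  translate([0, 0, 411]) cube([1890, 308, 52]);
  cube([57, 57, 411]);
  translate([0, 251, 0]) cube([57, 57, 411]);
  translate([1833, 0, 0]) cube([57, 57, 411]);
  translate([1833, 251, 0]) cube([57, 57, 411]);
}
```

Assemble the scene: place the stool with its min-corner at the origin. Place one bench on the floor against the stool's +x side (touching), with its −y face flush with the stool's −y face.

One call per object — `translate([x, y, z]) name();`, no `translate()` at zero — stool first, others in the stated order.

stool();
translate([336, 0, 0]) bench();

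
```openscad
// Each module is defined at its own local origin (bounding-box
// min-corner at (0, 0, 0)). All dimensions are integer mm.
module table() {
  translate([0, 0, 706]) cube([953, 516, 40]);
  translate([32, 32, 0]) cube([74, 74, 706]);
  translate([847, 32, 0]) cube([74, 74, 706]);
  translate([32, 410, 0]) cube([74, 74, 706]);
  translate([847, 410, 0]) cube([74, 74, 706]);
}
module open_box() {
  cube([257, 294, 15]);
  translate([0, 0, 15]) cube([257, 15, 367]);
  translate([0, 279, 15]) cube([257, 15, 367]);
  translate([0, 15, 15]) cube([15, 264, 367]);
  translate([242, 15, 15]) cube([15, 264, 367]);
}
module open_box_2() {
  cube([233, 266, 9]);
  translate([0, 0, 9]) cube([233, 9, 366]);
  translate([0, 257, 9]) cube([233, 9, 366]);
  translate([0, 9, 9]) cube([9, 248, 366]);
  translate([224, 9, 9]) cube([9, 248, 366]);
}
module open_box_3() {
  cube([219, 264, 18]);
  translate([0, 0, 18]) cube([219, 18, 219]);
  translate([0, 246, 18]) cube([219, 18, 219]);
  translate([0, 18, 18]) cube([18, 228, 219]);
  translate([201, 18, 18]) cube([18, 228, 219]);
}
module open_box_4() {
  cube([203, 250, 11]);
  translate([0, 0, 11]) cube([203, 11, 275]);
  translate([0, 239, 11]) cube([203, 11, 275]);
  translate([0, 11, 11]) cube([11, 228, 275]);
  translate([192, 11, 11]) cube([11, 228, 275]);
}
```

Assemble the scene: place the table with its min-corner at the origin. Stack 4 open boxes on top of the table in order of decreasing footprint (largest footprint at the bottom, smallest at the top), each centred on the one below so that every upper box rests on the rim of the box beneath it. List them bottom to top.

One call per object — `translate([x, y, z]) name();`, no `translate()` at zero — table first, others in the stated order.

table();
translate([348, 111, 746]) open_box();
translate([360, 125, 1128]) open_box_2();
translate([367, 126, 1503]) open_box_3();
translate([375, 133, 1740]) open_box_4();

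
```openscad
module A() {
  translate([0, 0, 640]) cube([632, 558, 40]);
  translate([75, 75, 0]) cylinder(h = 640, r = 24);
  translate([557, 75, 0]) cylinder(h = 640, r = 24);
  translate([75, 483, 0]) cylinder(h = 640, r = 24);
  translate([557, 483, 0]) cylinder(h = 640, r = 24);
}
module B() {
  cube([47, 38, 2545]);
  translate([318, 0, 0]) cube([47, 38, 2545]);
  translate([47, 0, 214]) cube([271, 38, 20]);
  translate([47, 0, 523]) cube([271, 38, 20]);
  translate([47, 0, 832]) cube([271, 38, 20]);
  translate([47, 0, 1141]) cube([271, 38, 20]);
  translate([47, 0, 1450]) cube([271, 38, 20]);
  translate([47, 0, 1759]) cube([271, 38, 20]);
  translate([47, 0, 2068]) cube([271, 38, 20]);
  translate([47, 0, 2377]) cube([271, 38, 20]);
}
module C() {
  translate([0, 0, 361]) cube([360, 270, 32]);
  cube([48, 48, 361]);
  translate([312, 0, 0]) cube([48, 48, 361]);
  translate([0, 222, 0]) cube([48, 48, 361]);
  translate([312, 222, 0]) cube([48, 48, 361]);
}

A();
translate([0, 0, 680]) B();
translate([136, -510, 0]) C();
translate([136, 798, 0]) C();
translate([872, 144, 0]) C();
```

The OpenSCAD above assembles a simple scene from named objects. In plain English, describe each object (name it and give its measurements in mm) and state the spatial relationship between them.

A is a rectangular dining table. The top is 632×558×40 mm with its upper surface at z = 680 mm. It stands on four round legs of 48 mm diameter, each leg's bounding box inset 51 mm from the nearest pair of top edges, running from the floor to the underside of the top.

B is a wooden ladder with two side rails of 47×38 mm section and 2545 mm height, set 365 mm apart overall. Between them run 8 rectangular rungs (38 mm deep, 20 mm thick), front faces flush with the rails' −y face. The bottom of the first rung is 214 mm above the floor and each subsequent rung is 309 mm higher than the one below.

C is a simple wooden stool: a rectangular seat 360 mm (x) by 270 mm (y), 32 mm thick, top face at z = 393 mm, on four square legs, each 48×48 mm in cross-section. The legs rest on z = 0, each flush with a corner of the seat.

The ladder is on top of the table. Three stools sit around the table at the −y, +y, +x sides.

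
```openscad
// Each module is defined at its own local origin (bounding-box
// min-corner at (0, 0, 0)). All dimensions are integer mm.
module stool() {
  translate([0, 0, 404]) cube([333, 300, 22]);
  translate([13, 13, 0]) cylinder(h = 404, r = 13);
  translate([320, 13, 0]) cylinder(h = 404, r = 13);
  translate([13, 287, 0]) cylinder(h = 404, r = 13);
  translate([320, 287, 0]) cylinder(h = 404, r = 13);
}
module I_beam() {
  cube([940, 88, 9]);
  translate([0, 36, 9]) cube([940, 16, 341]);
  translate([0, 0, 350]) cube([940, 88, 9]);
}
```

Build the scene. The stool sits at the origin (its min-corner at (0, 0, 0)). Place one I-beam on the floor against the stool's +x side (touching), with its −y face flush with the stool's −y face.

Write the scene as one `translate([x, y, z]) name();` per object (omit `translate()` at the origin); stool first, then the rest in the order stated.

stool();
translate([333, 0, 0]) I_beam();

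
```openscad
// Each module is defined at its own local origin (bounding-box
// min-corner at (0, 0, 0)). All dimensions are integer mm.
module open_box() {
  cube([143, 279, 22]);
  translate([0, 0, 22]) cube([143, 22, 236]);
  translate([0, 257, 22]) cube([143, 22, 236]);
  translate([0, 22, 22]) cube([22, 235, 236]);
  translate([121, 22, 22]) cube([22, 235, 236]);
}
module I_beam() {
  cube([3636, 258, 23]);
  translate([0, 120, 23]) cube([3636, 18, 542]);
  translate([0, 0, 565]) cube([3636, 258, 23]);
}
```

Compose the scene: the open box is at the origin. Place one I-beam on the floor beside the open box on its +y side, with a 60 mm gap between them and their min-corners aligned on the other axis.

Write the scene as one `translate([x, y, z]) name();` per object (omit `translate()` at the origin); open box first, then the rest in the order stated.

open_box();
translate([0, 339, 0]) I_beam();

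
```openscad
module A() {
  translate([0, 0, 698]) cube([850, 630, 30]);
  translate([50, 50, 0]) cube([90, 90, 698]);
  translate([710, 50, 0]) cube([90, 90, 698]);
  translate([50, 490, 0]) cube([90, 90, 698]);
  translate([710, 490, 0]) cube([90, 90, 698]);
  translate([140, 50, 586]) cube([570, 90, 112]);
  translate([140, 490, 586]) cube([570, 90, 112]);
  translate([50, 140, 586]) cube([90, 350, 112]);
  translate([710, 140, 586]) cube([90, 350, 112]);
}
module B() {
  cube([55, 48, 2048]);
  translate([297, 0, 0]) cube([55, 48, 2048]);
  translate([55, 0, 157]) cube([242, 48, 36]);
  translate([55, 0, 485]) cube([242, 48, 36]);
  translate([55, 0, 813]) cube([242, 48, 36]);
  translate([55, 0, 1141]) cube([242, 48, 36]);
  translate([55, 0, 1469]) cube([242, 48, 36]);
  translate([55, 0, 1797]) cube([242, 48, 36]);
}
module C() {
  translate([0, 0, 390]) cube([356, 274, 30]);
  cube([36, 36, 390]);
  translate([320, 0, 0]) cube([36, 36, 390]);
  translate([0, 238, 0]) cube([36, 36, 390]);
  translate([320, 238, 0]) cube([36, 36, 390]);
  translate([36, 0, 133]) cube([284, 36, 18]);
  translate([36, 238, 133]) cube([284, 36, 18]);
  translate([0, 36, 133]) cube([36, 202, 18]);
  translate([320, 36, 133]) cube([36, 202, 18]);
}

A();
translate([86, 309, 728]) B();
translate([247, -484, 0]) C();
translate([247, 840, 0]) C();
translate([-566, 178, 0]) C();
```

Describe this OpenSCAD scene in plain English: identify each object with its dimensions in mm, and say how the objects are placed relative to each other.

A is a table: top 850 mm (x) × 630 mm (y), 30 mm thick, upper face at z = 728 mm, on four 90×90 mm square legs, each inset 50 mm from the nearest pair of top edges, running from z = 0 to the bottom of the top. Four apron rails, 90 mm thick and 112 mm tall, run between adjacent legs with their top edges flush with the underside of the top and their outer faces flush with the legs' outer faces.

B is a straight ladder. Two 55×48 mm vertical rails, 2048 mm tall, stand 352 mm apart (outside-to-outside) with their front faces coplanar on the −y side. 6 rungs, each 48 mm deep and 36 mm tall, span between the inner faces of the rails, front faces flush with the rails. The lowest rung's underside is at z = 157 mm and rungs are spaced 328 mm apart (underside to underside).

C is a simple wooden stool: a rectangular seat 356 mm (x) by 274 mm (y), 30 mm thick, top face at z = 420 mm, on four square legs, each 36×36 mm in cross-section. The legs rest on z = 0, each flush with a corner of the seat. Four stretchers, 36 mm wide and 18 mm tall, connect adjacent legs with their undersides at z = 133 mm, each running between the inner faces of the legs it joins and aligned with the legs' outer faces on the other axis.

The ladder is on top of the table. Three stools sit around the table at the −y, +y, −x sides.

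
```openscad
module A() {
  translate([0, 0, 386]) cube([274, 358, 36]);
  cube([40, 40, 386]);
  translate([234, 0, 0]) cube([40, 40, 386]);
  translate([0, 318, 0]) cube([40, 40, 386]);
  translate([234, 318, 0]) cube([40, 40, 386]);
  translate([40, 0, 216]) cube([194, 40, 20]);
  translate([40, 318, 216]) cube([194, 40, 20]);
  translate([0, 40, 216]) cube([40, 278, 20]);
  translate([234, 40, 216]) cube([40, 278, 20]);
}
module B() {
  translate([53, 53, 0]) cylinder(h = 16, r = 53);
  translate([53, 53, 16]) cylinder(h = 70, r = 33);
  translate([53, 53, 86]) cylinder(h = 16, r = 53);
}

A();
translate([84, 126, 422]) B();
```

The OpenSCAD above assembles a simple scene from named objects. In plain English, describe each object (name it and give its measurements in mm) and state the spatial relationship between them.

A is a four-legged stool. The seat is a 274×358×36 mm slab whose top surface is at z = 422 mm; four square legs, each 40×40 mm in cross-section, run from the floor (z = 0) to the underside of the seat, each flush with a corner of the seat. Four stretchers, 40 mm wide and 20 mm tall, connect adjacent legs with their undersides at z = 216 mm, each running between the inner faces of the legs it joins and aligned with the legs' outer faces on the other axis.

B is a spool: two coaxial disc flanges of radius 53 mm and thickness 16 mm, joined by a core cylinder of radius 33 mm and height 70 mm. The lower flange rests on z = 0 and the three cylinders share a vertical axis.

The spool is on top of the stool, centred.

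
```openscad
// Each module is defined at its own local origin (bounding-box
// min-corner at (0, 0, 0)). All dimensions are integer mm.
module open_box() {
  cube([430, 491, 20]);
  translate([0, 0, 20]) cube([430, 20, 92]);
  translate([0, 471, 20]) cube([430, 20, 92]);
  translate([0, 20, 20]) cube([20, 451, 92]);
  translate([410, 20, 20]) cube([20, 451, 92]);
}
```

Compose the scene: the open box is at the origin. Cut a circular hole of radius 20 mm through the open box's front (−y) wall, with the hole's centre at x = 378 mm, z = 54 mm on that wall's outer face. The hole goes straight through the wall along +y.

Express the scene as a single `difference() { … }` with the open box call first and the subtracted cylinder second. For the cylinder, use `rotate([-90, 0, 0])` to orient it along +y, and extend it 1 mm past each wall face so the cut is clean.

difference() {
  open_box();
  translate([378, -1, 54]) rotate([-90, 0, 0]) cylinder(h = 22, r = 20);
}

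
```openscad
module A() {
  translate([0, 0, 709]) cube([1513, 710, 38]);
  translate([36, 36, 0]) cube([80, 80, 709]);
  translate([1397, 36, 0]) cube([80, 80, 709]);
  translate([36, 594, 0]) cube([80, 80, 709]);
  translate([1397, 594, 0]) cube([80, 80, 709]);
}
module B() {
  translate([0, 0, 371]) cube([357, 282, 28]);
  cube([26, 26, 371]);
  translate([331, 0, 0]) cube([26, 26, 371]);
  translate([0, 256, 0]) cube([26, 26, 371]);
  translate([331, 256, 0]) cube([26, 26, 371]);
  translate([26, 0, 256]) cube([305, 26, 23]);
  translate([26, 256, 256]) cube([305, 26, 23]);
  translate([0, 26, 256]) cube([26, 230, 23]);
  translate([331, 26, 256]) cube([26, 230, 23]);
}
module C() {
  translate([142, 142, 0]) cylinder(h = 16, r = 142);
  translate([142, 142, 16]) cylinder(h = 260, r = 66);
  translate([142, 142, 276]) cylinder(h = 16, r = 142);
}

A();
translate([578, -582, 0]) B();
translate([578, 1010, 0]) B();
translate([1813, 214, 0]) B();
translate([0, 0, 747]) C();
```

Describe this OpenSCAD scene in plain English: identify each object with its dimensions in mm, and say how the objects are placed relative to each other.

A is a table with a 1513×710 mm rectangular top, 38 mm thick, top surface at z = 747 mm, supported by four 80×80 mm square legs, each inset 36 mm from the nearest pair of top edges, running from the floor.

B is a four-legged stool. The seat is 357×282 mm, 28 mm thick, top at z = 399 mm. It stands on four square legs, each 26×26 mm in cross-section, from z = 0 to the seat underside, each flush with a corner of the seat. Four stretchers, 26 mm wide and 23 mm tall, connect adjacent legs with their undersides at z = 256 mm, each running between the inner faces of the legs it joins and aligned with the legs' outer faces on the other axis.

C is a spool: two coaxial disc flanges of radius 142 mm and thickness 16 mm, joined by a core cylinder of radius 66 mm and height 260 mm. The lower flange rests on z = 0 and the three cylinders share a vertical axis.

Three stools sit around the table at the −y, +y, +x sides. The spool is on top of the table.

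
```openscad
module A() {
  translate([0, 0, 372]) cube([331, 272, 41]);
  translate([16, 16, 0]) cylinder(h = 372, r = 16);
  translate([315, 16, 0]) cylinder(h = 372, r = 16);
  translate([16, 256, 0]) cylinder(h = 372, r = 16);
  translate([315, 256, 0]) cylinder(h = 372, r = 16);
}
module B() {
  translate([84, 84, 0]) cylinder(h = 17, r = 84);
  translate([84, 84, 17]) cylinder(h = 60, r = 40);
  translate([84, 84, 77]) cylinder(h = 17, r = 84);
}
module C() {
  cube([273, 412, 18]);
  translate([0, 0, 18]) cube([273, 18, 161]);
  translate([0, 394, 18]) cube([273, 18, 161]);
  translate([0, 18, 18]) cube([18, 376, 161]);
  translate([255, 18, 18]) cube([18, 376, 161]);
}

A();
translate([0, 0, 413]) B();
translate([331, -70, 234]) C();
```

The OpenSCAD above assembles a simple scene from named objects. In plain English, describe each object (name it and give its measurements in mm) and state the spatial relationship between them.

A is a simple wooden stool: a rectangular seat 331 mm (x) by 272 mm (y), 41 mm thick, top face at z = 413 mm, on four round legs, each 32 mm in diameter. The legs rest on z = 0, each leg's axis is inset half a diameter from the nearest pair of seat edges (so the leg's bounding box is flush with the corner).

B is a spool: two coaxial disc flanges of radius 84 mm and thickness 17 mm, joined by a core cylinder of radius 40 mm and height 60 mm. The lower flange rests on z = 0 and the three cylinders share a vertical axis.

C is an open-topped rectangular box: outside dimensions 273×412×179 mm, with a uniform wall and base thickness of 18 mm. The base is a full 273×412 slab on the floor; four walls sit on top of the base. The front and back walls (the −y and +y sides) span the full width; the two side walls fit between them.

The spool is on top of the stool. The open box is beside the stool with their tops flush at z = 413.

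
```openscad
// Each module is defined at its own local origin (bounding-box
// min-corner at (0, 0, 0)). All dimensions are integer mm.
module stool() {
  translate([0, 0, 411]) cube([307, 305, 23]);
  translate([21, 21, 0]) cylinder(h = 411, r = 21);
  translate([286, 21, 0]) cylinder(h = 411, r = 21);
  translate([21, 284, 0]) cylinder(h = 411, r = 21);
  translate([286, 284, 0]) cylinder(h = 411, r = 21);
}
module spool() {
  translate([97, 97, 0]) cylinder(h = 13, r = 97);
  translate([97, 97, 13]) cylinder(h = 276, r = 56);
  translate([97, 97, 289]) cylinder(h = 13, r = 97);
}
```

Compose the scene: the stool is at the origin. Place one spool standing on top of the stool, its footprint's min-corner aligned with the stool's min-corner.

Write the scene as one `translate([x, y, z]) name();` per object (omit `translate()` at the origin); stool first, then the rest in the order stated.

stool();
translate([0, 0, 434]) spool();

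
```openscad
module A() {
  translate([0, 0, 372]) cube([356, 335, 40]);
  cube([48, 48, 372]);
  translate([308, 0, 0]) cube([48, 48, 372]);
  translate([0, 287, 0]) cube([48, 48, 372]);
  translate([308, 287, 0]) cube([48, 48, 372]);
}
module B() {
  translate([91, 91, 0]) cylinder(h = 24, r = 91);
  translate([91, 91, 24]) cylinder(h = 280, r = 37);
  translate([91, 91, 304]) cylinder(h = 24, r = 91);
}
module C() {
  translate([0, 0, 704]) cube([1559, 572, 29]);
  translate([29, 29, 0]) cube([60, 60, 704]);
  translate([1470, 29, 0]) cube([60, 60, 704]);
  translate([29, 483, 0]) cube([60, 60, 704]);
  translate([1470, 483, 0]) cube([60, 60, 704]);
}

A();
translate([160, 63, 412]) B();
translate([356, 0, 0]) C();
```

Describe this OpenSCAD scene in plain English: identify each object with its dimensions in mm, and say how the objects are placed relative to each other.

A is a four-legged stool. The seat is a 356×335×40 mm slab whose top surface is at z = 412 mm; four square legs, each 48×48 mm in cross-section, run from the floor (z = 0) to the underside of the seat, each flush with a corner of the seat.

B is a spool: two coaxial disc flanges of radius 91 mm and thickness 24 mm, joined by a core cylinder of radius 37 mm and height 280 mm. The lower flange rests on z = 0 and the three cylinders share a vertical axis.

C is a table with a 1559×572 mm rectangular top, 29 mm thick, top surface at z = 733 mm, supported by four 60×60 mm square legs, each inset 29 mm from the nearest pair of top edges, running from the floor.

The spool is on top of the stool. The table is against the stool's +x side, with their −y faces flush.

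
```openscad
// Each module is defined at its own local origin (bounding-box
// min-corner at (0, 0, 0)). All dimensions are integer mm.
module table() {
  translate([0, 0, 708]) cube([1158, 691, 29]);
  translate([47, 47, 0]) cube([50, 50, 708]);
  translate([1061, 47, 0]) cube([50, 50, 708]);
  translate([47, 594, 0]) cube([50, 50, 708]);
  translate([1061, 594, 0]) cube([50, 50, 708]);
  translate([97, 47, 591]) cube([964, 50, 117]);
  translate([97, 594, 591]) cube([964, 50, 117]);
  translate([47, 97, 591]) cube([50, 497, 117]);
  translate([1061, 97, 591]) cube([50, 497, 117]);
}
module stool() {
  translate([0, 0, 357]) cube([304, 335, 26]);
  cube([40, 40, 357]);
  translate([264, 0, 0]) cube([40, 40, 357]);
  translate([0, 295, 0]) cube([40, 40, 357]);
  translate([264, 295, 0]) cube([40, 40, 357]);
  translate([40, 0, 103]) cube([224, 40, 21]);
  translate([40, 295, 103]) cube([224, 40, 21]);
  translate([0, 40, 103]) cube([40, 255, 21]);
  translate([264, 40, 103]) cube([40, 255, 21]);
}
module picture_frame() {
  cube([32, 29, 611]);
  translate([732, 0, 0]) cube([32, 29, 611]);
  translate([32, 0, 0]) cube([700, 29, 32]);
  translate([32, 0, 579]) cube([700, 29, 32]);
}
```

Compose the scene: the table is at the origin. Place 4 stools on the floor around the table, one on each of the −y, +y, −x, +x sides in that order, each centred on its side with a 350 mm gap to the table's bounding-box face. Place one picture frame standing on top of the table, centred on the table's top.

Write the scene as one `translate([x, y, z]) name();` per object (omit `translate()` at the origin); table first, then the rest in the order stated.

table();
translate([427, -685, 0]) stool();
translate([427, 1041, 0]) stool();
translate([-654, 178, 0]) stool();
translate([1508, 178, 0]) stool();
translate([197, 331, 737]) picture_frame();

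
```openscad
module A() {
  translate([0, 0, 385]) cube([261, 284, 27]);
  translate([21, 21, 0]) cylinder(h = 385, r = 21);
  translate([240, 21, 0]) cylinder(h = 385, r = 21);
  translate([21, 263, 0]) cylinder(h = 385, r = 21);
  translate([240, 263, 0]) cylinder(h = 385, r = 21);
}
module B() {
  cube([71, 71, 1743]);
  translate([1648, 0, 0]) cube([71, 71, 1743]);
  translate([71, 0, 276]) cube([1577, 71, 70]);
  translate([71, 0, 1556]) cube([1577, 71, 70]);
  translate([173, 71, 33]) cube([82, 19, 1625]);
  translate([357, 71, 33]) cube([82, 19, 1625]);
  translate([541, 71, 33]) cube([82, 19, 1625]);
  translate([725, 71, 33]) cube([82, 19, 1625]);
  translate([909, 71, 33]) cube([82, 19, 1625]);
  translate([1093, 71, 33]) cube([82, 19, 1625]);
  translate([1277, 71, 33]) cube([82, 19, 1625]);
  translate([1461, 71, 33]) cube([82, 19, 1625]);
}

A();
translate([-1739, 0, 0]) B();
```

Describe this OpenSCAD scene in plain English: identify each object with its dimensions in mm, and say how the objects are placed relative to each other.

A is a four-legged stool. The seat is a 261×284×27 mm slab whose top surface is at z = 412 mm; four round legs, each 42 mm in diameter, run from the floor (z = 0) to the underside of the seat, each leg's axis is inset half a diameter from the nearest pair of seat edges (so the leg's bounding box is flush with the corner).

B is a fence section. Two 71×71 mm posts, 1743 mm tall, stand on the floor with a clear span of 1577 mm between their inner faces. Two horizontal rails of 71×70 mm section span the gap between the posts with their undersides at z = 276 mm and z = 1556 mm, flush with the posts' −y face. 8 pickets, each 82 mm wide, 19 mm thick and 1625 mm tall, are fixed to the +y face of the rails with their bottoms at z = 33 mm, evenly spaced across the span with equal gaps (rounded down to the nearest mm) at the −x end and between each pair — any rounding remainder accumulates at the +x end.

The fence section is on the floor beside the stool on its −x side.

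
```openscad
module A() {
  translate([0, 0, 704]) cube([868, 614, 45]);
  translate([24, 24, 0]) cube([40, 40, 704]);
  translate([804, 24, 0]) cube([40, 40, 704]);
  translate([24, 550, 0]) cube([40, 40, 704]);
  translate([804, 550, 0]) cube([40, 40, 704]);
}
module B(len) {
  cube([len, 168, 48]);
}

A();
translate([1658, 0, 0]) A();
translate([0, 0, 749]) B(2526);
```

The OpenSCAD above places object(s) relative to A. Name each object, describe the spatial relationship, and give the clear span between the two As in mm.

A is a table. B is a beam. A beam spans the tops of two tables. The clear span between the two tables is 790 mm.

Second table starts at x = 1658; first ends at x = 868; clear span = 1658 − 868 = 790 mm.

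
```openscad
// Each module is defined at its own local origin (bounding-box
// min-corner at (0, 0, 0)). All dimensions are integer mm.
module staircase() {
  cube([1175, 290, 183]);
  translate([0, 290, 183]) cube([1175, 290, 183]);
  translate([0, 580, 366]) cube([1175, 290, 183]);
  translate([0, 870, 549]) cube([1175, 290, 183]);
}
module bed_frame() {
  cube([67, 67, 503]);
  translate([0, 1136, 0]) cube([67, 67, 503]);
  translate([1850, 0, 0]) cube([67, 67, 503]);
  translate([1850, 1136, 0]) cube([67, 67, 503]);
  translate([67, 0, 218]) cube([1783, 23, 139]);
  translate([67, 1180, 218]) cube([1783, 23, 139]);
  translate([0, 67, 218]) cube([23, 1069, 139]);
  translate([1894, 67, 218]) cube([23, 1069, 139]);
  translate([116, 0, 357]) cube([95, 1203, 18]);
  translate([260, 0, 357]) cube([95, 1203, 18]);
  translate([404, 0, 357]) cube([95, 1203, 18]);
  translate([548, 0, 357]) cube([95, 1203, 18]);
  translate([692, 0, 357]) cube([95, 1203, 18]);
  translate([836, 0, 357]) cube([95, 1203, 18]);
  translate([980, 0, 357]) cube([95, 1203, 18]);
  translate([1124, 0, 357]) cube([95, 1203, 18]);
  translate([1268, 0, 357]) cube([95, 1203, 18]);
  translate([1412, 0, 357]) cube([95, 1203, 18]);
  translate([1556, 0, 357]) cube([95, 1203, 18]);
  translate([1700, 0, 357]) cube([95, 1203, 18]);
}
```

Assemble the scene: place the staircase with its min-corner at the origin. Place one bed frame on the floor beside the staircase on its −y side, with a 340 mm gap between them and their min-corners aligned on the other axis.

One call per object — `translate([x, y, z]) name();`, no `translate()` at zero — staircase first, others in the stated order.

staircase();
translate([0, -1543, 0]) bed_frame();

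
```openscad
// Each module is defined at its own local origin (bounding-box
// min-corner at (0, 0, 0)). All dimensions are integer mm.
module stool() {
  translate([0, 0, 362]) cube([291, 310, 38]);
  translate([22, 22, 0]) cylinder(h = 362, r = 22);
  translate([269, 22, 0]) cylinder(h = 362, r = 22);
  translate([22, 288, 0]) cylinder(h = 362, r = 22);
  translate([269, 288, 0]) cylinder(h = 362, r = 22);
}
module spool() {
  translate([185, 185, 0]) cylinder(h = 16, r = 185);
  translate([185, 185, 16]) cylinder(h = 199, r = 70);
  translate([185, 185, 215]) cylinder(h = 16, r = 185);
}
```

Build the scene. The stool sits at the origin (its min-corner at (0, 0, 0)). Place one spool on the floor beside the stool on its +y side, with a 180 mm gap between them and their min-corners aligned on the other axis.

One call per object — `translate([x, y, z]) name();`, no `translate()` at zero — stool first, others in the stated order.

stool();
translate([0, 490, 0]) spool();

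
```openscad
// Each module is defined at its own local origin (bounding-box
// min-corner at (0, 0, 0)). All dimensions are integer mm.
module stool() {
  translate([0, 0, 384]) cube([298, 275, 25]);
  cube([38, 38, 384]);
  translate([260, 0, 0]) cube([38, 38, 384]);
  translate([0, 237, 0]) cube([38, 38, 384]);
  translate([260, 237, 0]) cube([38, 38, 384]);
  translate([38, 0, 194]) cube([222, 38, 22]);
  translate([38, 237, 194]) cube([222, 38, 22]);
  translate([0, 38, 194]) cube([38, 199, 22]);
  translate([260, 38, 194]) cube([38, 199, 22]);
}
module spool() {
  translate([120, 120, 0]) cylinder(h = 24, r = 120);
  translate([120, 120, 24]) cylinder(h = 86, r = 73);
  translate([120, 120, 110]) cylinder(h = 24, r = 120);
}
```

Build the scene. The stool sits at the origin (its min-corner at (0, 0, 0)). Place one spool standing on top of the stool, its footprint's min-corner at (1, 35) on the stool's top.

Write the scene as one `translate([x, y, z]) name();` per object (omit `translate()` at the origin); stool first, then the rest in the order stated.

stool();
translate([1, 35, 409]) spool();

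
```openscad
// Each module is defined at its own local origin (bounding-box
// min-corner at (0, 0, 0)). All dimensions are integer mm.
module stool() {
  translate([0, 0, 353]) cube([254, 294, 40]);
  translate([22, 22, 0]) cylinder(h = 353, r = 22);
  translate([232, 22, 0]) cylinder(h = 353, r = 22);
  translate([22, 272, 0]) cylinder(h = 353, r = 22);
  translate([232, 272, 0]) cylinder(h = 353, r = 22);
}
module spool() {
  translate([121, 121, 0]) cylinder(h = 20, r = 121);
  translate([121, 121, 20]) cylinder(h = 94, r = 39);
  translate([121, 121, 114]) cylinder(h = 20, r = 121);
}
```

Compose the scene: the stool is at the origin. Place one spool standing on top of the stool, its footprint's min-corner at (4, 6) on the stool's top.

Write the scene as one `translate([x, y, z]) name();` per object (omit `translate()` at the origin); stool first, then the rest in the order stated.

stool();
translate([4, 6, 393]) spool();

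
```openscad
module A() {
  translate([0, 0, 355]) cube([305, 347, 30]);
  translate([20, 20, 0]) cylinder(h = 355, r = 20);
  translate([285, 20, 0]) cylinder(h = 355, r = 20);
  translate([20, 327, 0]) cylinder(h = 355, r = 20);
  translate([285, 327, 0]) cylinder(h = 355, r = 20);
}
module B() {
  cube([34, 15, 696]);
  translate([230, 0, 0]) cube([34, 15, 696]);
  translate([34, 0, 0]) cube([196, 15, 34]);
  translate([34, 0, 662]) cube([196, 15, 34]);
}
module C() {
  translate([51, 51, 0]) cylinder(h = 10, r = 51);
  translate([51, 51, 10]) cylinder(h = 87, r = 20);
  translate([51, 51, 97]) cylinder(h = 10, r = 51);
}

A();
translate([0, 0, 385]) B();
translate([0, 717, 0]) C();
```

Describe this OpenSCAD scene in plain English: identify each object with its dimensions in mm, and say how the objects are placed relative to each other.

A is a simple wooden stool: a rectangular seat 305 mm (x) by 347 mm (y), 30 mm thick, top face at z = 385 mm, on four round legs, each 40 mm in diameter. The legs rest on z = 0, each leg's axis is inset half a diameter from the nearest pair of seat edges (so the leg's bounding box is flush with the corner).

B is a rectangular picture frame lying in the x–z plane (depth along y). The opening is 196 mm wide (x) by 628 mm tall (z), surrounded by a border 34 mm wide on all four sides. The frame is 15 mm deep and is made of two full-height vertical stiles with two horizontal rails fitted between them.

C is a spool: two coaxial disc flanges of radius 51 mm and thickness 10 mm, joined by a core cylinder of radius 20 mm and height 87 mm. The lower flange rests on z = 0 and the three cylinders share a vertical axis.

The picture frame is on top of the stool. The spool is on the floor beside the stool on its +y side.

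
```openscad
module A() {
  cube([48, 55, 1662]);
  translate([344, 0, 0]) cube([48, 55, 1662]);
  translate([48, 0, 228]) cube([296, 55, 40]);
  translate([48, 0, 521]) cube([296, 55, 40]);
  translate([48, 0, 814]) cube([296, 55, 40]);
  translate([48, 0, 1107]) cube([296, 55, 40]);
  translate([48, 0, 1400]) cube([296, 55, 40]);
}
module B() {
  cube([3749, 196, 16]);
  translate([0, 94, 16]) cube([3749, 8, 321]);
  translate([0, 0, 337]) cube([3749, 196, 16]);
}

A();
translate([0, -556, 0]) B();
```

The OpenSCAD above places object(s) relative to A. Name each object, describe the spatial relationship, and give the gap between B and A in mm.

A is a ladder. B is an I-beam. The I-beam is on the floor beside the ladder on its −y side. The gap between the I-beam and the ladder is 360 mm.

The I-beam's nearest face is 360 mm from the ladder's −y face.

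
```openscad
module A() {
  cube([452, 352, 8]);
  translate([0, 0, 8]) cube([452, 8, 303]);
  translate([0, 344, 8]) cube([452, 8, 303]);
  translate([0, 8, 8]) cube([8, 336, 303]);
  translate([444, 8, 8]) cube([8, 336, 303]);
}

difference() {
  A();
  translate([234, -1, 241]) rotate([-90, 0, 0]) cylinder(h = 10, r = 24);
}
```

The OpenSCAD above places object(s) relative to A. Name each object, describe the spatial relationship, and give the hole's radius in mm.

A is an open box. The open box has a circular hole through its front wall. The hole's radius is 24 mm.

The subtracted cylinder has r = 24 mm.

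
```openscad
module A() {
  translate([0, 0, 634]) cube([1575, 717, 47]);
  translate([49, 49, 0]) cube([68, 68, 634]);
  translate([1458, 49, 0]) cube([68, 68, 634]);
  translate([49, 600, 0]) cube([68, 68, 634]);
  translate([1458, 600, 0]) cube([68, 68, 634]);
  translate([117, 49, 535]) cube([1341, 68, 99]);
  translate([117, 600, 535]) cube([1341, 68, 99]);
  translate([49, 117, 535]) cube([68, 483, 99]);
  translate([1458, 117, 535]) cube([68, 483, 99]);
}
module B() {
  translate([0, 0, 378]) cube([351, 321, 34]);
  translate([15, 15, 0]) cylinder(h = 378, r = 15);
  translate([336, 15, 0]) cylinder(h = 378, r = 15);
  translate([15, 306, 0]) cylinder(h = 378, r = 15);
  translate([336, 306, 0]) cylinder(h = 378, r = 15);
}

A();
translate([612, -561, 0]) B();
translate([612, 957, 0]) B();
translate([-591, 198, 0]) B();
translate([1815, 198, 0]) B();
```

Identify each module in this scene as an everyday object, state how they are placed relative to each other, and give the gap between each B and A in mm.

A is a table. B is a stool. Four stools sit around the table at the −y, +y, −x, +x sides. The gap between each stool and the table is 240 mm.

Each stool's nearest face is 240 mm from the table's bounding box.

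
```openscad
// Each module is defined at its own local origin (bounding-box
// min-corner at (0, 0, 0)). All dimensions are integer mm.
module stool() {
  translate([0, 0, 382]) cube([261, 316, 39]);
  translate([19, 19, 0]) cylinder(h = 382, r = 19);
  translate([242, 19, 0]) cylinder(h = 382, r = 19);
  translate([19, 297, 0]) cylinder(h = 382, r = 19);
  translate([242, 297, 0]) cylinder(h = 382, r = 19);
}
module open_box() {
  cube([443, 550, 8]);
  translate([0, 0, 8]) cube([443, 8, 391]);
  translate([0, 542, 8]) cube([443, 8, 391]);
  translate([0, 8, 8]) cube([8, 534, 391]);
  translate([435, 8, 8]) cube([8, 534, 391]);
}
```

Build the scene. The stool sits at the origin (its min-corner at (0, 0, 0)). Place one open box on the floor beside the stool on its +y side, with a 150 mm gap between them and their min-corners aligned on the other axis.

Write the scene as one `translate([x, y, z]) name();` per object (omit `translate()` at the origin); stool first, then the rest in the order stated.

stool();
translate([0, 466, 0]) open_box();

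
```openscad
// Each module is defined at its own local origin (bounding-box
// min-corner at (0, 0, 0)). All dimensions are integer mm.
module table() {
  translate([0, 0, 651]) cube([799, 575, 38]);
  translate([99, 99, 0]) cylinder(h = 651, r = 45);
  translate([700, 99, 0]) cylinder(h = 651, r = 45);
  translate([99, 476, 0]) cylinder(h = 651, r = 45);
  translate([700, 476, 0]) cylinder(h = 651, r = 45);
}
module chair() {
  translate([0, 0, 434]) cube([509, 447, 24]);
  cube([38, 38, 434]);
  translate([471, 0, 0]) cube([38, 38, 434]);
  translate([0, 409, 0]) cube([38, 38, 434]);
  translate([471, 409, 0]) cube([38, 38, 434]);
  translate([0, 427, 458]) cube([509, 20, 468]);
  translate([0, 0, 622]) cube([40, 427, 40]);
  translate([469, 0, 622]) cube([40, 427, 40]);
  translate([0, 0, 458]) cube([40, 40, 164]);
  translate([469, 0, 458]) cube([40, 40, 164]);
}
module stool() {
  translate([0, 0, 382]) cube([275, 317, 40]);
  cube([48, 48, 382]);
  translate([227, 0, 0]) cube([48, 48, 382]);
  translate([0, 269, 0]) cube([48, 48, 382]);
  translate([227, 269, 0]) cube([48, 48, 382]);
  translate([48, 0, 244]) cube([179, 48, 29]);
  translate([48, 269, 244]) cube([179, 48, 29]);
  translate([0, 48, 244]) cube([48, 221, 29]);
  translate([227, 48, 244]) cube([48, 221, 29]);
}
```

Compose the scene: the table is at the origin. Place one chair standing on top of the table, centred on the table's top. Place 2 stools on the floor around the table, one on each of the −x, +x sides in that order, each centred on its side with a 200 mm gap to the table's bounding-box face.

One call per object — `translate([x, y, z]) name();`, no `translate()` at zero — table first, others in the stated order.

table();
translate([145, 64, 689]) chair();
translate([-475, 129, 0]) stool();
translate([999, 129, 0]) stool();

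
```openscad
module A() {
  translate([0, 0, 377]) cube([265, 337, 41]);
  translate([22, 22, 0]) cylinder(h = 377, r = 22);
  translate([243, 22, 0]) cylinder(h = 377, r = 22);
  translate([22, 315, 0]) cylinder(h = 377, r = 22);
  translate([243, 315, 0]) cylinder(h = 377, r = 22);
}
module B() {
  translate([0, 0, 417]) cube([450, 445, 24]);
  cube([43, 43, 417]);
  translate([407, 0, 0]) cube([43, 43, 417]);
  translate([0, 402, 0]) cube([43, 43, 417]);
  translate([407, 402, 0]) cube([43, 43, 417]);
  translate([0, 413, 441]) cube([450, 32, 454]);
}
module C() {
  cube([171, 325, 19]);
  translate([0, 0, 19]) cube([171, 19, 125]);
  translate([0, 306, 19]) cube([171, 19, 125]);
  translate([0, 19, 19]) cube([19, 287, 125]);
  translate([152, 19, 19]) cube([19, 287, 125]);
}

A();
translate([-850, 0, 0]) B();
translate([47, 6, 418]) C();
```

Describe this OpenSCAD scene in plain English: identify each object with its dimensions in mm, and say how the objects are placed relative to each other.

A is a four-legged stool. The seat is a 265×337×41 mm slab whose top surface is at z = 418 mm; four round legs, each 44 mm in diameter, run from the floor (z = 0) to the underside of the seat, each leg's axis is inset half a diameter from the nearest pair of seat edges (so the leg's bounding box is flush with the corner).

B is a chair. The seat is a 450×445×24 mm slab with its top at z = 441 mm, on four 43×43 mm corner legs (flush with the seat edges, standing on z = 0). A flat backrest 32 mm thick, 454 mm tall, spans the full seat width and rises from the seat top along its +y edge, rear face flush with the rear of the seat.

C is an open-topped rectangular box: outside dimensions 171×325×144 mm, with a uniform wall and base thickness of 19 mm. The base is a full 171×325 slab on the floor; four walls sit on top of the base. The front and back walls (the −y and +y sides) span the full width; the two side walls fit between them.

The chair is on the floor beside the stool on its −x side. The open box is on top of the stool, centred.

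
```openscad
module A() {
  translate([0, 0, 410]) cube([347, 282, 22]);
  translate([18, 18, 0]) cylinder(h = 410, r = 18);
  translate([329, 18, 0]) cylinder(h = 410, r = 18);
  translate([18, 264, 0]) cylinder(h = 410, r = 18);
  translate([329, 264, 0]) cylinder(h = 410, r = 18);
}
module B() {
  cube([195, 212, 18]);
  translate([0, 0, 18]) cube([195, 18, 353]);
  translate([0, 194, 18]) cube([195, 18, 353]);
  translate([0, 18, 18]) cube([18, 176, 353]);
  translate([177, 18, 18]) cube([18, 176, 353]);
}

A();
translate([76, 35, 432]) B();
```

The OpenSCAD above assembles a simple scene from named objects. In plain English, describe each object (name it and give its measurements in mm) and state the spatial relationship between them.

A is a four-legged stool. The seat is a 347×282×22 mm slab whose top surface is at z = 432 mm; four round legs, each 36 mm in diameter, run from the floor (z = 0) to the underside of the seat, each leg's axis is inset half a diameter from the nearest pair of seat edges (so the leg's bounding box is flush with the corner).

B is an open-topped rectangular box: outside dimensions 195×212×371 mm, with a uniform wall and base thickness of 18 mm. The base is a full 195×212 slab on the floor; four walls sit on top of the base. The front and back walls (the −y and +y sides) span the full width; the two side walls fit between them.

The open box is on top of the stool, centred.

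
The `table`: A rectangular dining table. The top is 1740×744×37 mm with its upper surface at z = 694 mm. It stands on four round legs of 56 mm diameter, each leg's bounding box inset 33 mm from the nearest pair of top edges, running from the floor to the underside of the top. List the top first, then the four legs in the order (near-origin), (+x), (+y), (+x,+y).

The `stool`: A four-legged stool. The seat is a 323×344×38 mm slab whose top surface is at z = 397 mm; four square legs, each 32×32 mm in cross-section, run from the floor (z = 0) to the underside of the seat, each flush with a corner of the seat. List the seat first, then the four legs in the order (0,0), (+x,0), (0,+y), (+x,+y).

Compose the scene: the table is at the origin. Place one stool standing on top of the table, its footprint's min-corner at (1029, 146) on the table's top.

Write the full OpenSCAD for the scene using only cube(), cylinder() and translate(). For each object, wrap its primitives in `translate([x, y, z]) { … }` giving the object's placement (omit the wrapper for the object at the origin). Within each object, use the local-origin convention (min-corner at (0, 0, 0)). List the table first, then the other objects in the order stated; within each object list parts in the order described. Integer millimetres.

translate([0, 0, 657]) cube([1740, 744, 37]);
translate([61, 61, 0]) cylinder(h = 657, r = 28);
translate([1679, 61, 0]) cylinder(h = 657, r = 28);
translate([61, 683, 0]) cylinder(h = 657, r = 28);
translate([1679, 683, 0]) cylinder(h = 657, r = 28);
translate([1029, 146, 694]) {
  translate([0, 0, 359]) cube([323, 344, 38]);
  cube([32, 32, 359]);
  translate([291, 0, 0]) cube([32, 32, 359]);
  translate([0, 312, 0]) cube([32, 32, 359]);
  translate([291, 312, 0]) cube([32, 32, 359]);
}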